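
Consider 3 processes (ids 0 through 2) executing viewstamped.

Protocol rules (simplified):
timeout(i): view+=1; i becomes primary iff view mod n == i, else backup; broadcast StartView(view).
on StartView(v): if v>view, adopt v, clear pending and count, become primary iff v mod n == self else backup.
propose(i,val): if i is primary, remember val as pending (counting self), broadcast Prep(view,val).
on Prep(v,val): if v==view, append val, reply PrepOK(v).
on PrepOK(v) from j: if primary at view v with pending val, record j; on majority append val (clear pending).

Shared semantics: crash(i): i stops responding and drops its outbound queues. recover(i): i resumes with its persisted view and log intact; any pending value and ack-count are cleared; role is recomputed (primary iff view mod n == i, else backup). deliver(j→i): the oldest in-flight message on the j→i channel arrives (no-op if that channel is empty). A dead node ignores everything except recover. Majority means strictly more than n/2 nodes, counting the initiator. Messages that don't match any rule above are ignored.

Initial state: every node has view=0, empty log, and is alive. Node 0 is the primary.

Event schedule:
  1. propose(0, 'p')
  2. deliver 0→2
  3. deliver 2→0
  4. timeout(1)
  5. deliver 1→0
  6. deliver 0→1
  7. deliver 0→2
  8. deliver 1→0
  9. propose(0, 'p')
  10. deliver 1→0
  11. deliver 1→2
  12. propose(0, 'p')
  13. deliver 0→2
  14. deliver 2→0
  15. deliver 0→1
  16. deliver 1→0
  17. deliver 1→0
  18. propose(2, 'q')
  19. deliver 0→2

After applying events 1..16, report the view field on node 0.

1

after 1 — propose(0,'p'): ·
after 2 — deliver 0→2: n2:back/v0/[p]
after 3 — deliver 2→0: n0:prim/v0/[p]
after 4 — timeout(1): n1:prim/v1/[-]
after 5 — deliver 1→0: n0:back/v1/[p]
after 6 — deliver 0→1: ·
after 7 — deliver 0→2: ·
after 8 — deliver 1→0: ·
after 9 — propose(0,'p'): ·
after 10 — deliver 1→0: ·
after 11 — deliver 1→2: n2:back/v1/[p]
after 12 — propose(0,'p'): ·
after 13 — deliver 0→2: ·
after 14 — deliver 2→0: ·
after 15 — deliver 0→1: ·
after 16 — deliver 1→0: ·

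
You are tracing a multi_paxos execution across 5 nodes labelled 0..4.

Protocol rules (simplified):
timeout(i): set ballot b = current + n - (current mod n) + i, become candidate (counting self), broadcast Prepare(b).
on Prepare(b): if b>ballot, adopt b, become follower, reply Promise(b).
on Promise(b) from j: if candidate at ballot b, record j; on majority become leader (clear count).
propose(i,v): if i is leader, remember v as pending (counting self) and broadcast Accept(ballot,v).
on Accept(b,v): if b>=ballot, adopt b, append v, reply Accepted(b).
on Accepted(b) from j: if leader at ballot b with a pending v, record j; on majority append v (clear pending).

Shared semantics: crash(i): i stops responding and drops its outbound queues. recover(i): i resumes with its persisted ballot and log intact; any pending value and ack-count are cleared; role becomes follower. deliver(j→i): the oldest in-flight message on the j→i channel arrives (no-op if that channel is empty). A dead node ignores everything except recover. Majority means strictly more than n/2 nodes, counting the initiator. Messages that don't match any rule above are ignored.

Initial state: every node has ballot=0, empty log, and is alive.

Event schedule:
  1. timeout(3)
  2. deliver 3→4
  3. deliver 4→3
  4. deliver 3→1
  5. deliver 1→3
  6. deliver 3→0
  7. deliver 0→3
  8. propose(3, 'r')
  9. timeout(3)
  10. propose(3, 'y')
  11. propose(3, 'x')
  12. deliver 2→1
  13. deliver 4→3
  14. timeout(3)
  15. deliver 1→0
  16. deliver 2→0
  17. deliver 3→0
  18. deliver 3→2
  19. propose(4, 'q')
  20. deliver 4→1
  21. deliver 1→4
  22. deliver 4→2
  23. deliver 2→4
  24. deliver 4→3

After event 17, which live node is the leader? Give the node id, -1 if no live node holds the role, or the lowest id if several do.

-1

[1] timeout(3) → N3(cand b8 [-])
[2] deliver 3→4 → N4(foll b8 [-])
[3] deliver 4→3 → ∅
[4] deliver 3→1 → N1(foll b8 [-])
[5] deliver 1→3 → N3(lead b8 [-])
[6] deliver 3→0 → N0(foll b8 [-])
[7] deliver 0→3 → ∅
[8] propose(3,'r') → ∅
[9] timeout(3) → N3(cand b13 [-])
[10] propose(3,'y') → ∅
[11] propose(3,'x') → ∅
[12] deliver 2→1 → ∅
[13] deliver 4→3 → ∅
[14] timeout(3) → N3(cand b18 [-])
[15] deliver 1→0 → ∅
[16] deliver 2→0 → ∅
[17] deliver 3→0 → N0(foll b8 [r])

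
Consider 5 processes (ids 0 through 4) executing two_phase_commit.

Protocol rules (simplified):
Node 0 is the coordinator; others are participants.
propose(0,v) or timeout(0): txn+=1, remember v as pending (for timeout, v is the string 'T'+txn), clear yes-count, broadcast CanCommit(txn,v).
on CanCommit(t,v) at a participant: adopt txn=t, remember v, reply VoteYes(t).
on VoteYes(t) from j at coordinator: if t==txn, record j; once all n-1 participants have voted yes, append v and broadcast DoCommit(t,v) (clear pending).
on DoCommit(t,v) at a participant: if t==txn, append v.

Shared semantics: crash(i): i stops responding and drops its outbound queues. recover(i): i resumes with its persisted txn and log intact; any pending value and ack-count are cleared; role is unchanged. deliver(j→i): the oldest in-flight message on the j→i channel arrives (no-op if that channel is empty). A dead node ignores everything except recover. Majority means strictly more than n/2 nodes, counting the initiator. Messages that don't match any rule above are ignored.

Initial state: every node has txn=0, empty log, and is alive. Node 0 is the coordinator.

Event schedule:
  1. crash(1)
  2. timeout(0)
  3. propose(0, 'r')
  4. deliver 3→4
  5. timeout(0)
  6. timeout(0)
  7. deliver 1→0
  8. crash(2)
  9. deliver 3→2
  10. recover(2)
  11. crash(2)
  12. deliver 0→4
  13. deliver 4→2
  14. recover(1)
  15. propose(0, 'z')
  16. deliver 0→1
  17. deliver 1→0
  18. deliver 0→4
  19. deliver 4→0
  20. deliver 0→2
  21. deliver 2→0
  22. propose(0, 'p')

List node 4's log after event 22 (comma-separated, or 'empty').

after 1 — crash(1): n1:✗part/t0/[-]
after 2 — timeout(0): n0:coor/t1/[-]
after 3 — propose(0,'r'): n0:coor/t2/[-]
after 4 — deliver 3→4: ·
after 5 — timeout(0): n0:coor/t3/[-]
after 6 — timeout(0): n0:coor/t4/[-]
after 7 — deliver 1→0: ·
after 8 — crash(2): n2:✗part/t0/[-]
after 9 — deliver 3→2: ·
after 10 — recover(2): n2:part/t0/[-]
after 11 — crash(2): n2:✗part/t0/[-]
after 12 — deliver 0→4: n4:part/t1/[-]
after 13 — deliver 4→2: ·
after 14 — recover(1): n1:part/t0/[-]
after 15 — propose(0,'z'): n0:coor/t5/[-]
after 16 — deliver 0→1: n1:part/t1/[-]
after 17 — deliver 1→0: ·
after 18 — deliver 0→4: n4:part/t2/[-]
after 19 — deliver 4→0: ·
after 20 — deliver 0→2: ·
after 21 — deliver 2→0: ·
after 22 — propose(0,'p'): n0:coor/t6/[-]

empty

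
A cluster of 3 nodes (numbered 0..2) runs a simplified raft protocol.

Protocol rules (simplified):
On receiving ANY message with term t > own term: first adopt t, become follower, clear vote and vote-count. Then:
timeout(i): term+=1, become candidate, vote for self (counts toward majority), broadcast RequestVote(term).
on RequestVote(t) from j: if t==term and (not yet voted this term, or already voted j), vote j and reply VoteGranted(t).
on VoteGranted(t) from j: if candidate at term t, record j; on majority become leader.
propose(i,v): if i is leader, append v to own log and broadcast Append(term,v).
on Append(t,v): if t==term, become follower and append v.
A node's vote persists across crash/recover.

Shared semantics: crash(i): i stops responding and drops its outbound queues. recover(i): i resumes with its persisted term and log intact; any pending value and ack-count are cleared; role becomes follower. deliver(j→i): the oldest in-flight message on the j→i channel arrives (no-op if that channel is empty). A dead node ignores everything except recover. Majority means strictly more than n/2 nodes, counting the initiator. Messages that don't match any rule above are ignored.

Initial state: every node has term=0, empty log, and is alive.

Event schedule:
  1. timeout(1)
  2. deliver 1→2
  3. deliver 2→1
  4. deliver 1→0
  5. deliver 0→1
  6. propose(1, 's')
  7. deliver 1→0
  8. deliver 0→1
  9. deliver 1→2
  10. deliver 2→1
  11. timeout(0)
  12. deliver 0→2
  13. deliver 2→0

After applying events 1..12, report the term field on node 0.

1. timeout(1):  <1:cand t1 ->
2. deliver 1→2:  <2:foll t1 ->
3. deliver 2→1:  <1:lead t1 ->
4. deliver 1→0:  <0:foll t1 ->
5. deliver 0→1:  nop
6. propose(1,'s'):  <1:lead t1 s>
7. deliver 1→0:  <0:foll t1 s>
8. deliver 0→1:  nop
9. deliver 1→2:  <2:foll t1 s>
10. deliver 2→1:  nop
11. timeout(0):  <0:cand t2 s>
12. deliver 0→2:  <2:foll t2 s>

2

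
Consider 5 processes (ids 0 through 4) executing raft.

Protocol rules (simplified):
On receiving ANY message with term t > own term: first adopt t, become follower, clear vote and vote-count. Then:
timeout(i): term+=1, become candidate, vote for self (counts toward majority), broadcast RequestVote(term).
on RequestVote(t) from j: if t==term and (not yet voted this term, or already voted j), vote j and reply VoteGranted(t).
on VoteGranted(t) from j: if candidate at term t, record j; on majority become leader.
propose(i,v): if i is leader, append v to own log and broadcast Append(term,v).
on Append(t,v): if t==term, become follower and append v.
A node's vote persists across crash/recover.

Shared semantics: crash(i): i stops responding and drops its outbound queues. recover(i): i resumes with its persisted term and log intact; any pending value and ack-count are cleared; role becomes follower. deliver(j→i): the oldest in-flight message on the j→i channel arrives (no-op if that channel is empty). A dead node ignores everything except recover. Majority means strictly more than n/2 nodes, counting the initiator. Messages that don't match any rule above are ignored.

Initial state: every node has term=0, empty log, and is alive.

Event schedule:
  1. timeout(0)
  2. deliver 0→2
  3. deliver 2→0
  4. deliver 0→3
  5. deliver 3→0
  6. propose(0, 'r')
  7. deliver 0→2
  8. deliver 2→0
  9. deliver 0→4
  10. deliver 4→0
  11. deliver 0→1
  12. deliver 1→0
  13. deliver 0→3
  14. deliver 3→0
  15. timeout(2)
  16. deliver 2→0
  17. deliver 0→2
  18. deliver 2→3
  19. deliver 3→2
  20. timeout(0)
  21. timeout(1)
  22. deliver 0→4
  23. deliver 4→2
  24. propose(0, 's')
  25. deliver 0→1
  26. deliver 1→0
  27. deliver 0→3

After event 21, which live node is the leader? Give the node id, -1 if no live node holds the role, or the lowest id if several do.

step 1 timeout(0): 0={cand,t=1,log=-}
step 2 deliver 0→2: 2={foll,t=1,log=-}
step 3 deliver 2→0: —
step 4 deliver 0→3: 3={foll,t=1,log=-}
step 5 deliver 3→0: 0={lead,t=1,log=-}
step 6 propose(0,'r'): 0={lead,t=1,log=r}
step 7 deliver 0→2: 2={foll,t=1,log=r}
step 8 deliver 2→0: —
step 9 deliver 0→4: 4={foll,t=1,log=-}
step 10 deliver 4→0: —
step 11 deliver 0→1: 1={foll,t=1,log=-}
step 12 deliver 1→0: —
step 13 deliver 0→3: 3={foll,t=1,log=r}
step 14 deliver 3→0: —
step 15 timeout(2): 2={cand,t=2,log=r}
step 16 deliver 2→0: 0={foll,t=2,log=r}
step 17 deliver 0→2: —
step 18 deliver 2→3: 3={foll,t=2,log=r}
step 19 deliver 3→2: 2={lead,t=2,log=r}
step 20 timeout(0): 0={cand,t=3,log=r}
step 21 timeout(1): 1={cand,t=2,log=-}

2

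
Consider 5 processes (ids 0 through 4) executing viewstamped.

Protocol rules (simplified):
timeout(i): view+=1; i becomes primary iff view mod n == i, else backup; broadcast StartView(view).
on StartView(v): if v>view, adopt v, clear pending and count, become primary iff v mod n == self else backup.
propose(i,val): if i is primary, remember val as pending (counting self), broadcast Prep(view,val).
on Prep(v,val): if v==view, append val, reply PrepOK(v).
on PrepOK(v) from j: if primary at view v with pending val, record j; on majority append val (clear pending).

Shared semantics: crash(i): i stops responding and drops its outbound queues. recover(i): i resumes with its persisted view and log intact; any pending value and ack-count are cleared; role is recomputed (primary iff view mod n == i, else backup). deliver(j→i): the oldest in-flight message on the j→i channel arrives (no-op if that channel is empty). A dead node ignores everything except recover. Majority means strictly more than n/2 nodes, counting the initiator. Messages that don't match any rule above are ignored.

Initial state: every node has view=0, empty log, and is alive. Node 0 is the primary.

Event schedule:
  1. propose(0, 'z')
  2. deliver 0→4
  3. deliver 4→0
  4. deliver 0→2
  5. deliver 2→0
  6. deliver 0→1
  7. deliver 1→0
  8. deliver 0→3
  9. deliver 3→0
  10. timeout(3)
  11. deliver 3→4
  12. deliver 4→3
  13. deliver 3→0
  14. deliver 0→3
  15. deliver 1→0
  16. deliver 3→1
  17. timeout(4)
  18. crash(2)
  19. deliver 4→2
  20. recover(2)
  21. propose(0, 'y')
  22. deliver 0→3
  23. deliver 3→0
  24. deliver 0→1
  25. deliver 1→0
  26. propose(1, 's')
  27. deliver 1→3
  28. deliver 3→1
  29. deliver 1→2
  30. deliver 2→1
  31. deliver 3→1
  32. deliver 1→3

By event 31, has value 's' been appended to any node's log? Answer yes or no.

step 1 propose(0,'z'): —
step 2 deliver 0→4: 4={back,v=0,log=z}
step 3 deliver 4→0: —
step 4 deliver 0→2: 2={back,v=0,log=z}
step 5 deliver 2→0: 0={prim,v=0,log=z}
step 6 deliver 0→1: 1={back,v=0,log=z}
step 7 deliver 1→0: —
step 8 deliver 0→3: 3={back,v=0,log=z}
step 9 deliver 3→0: —
step 10 timeout(3): 3={back,v=1,log=z}
step 11 deliver 3→4: 4={back,v=1,log=z}
step 12 deliver 4→3: —
step 13 deliver 3→0: 0={back,v=1,log=z}
step 14 deliver 0→3: —
step 15 deliver 1→0: —
step 16 deliver 3→1: 1={prim,v=1,log=z}
step 17 timeout(4): 4={back,v=2,log=z}
step 18 crash(2): 2={✗back,v=0,log=z}
step 19 deliver 4→2: —
step 20 recover(2): 2={back,v=0,log=z}
step 21 propose(0,'y'): —
step 22 deliver 0→3: —
step 23 deliver 3→0: —
step 24 deliver 0→1: —
step 25 deliver 1→0: —
step 26 propose(1,'s'): —
step 27 deliver 1→3: 3={back,v=1,log=z,s}
step 28 deliver 3→1: —
step 29 deliver 1→2: —
step 30 deliver 2→1: —
step 31 deliver 3→1: —

yes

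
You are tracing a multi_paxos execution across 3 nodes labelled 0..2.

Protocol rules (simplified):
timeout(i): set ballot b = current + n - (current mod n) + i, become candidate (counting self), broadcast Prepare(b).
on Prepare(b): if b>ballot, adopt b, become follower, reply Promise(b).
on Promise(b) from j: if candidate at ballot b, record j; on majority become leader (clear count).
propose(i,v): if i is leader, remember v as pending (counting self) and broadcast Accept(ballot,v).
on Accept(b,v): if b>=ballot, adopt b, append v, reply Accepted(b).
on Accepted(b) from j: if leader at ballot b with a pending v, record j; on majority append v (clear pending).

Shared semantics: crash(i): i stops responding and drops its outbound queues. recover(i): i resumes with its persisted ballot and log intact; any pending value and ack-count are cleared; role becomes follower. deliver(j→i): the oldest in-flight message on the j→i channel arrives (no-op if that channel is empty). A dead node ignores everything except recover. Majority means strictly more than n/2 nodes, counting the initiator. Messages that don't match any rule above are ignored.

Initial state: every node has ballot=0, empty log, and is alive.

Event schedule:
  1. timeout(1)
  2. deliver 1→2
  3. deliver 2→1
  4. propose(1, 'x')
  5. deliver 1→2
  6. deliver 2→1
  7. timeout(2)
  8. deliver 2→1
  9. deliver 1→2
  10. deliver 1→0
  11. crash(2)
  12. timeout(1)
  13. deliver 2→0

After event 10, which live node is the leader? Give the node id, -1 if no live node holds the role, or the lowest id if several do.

2

1. timeout(1):  <1:cand b4 ->
2. deliver 1→2:  <2:foll b4 ->
3. deliver 2→1:  <1:lead b4 ->
4. propose(1,'x'):  nop
5. deliver 1→2:  <2:foll b4 x>
6. deliver 2→1:  <1:lead b4 x>
7. timeout(2):  <2:cand b8 x>
8. deliver 2→1:  <1:foll b8 x>
9. deliver 1→2:  <2:lead b8 x>
10. deliver 1→0:  <0:foll b4 ->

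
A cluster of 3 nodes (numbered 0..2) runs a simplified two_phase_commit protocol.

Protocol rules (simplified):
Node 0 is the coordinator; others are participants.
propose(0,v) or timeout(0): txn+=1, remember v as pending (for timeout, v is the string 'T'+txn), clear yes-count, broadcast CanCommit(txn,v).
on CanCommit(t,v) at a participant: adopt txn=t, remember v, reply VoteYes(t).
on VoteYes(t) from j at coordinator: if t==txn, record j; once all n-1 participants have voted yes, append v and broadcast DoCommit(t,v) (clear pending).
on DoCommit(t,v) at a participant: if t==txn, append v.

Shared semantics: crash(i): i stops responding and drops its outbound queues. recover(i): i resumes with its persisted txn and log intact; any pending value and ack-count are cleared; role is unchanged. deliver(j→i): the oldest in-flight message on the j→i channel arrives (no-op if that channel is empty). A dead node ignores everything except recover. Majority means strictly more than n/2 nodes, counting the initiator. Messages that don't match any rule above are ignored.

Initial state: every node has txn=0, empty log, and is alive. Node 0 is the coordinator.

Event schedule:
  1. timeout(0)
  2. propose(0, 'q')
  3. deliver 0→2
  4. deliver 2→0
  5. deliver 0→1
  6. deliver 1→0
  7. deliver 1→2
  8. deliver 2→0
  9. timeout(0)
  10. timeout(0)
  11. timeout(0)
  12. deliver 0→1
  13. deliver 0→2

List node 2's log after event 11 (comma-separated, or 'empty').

e1 timeout(0): 0[coor,t=1,-]
e2 propose(0,'q'): 0[coor,t=2,-]
e3 deliver 0→2: 2[part,t=1,-]
e4 deliver 2→0: ·
e5 deliver 0→1: 1[part,t=1,-]
e6 deliver 1→0: ·
e7 deliver 1→2: ·
e8 deliver 2→0: ·
e9 timeout(0): 0[coor,t=3,-]
e10 timeout(0): 0[coor,t=4,-]
e11 timeout(0): 0[coor,t=5,-]

empty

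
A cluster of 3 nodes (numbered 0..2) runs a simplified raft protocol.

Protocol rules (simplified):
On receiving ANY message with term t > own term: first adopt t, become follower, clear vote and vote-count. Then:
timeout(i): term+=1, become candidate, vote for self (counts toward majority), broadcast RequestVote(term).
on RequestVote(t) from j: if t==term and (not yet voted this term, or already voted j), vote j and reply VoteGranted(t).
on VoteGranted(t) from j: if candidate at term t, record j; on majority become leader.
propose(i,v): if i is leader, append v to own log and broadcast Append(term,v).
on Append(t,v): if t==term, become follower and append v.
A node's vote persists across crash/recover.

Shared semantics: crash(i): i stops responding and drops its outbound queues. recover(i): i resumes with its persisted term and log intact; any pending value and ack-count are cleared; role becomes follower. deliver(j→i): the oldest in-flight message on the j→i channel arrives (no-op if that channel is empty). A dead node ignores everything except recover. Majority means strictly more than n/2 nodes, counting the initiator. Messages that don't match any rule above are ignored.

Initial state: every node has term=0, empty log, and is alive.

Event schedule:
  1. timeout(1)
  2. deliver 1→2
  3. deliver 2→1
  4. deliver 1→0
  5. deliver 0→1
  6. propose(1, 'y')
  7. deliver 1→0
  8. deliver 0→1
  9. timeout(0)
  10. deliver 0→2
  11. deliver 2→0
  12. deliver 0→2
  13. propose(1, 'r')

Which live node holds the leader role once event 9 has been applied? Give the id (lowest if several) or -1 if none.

1

e1 timeout(1): 1[cand,t=1,-]
e2 deliver 1→2: 2[foll,t=1,-]
e3 deliver 2→1: 1[lead,t=1,-]
e4 deliver 1→0: 0[foll,t=1,-]
e5 deliver 0→1: ·
e6 propose(1,'y'): 1[lead,t=1,y]
e7 deliver 1→0: 0[foll,t=1,y]
e8 deliver 0→1: ·
e9 timeout(0): 0[cand,t=2,y]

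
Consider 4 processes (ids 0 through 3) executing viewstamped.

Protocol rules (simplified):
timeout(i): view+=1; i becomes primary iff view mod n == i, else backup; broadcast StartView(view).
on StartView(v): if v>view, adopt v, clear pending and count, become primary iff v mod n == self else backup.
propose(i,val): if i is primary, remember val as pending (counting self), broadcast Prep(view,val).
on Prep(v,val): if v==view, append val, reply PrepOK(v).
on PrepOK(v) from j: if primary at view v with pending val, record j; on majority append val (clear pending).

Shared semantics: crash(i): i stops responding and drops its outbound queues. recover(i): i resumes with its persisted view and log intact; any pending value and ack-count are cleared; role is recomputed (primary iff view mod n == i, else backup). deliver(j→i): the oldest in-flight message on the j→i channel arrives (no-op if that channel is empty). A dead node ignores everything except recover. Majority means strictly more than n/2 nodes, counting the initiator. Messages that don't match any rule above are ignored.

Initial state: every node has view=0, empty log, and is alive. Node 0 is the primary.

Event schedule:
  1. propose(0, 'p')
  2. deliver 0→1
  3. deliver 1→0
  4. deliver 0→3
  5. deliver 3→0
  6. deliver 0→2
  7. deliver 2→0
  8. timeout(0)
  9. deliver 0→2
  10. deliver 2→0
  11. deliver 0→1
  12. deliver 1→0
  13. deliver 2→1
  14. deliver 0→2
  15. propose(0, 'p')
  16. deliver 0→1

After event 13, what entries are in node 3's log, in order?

step 1 propose(0,'p'): —
step 2 deliver 0→1: 1={back,v=0,log=p}
step 3 deliver 1→0: —
step 4 deliver 0→3: 3={back,v=0,log=p}
step 5 deliver 3→0: 0={prim,v=0,log=p}
step 6 deliver 0→2: 2={back,v=0,log=p}
step 7 deliver 2→0: —
step 8 timeout(0): 0={back,v=1,log=p}
step 9 deliver 0→2: 2={back,v=1,log=p}
step 10 deliver 2→0: —
step 11 deliver 0→1: 1={prim,v=1,log=p}
step 12 deliver 1→0: —
step 13 deliver 2→1: —

p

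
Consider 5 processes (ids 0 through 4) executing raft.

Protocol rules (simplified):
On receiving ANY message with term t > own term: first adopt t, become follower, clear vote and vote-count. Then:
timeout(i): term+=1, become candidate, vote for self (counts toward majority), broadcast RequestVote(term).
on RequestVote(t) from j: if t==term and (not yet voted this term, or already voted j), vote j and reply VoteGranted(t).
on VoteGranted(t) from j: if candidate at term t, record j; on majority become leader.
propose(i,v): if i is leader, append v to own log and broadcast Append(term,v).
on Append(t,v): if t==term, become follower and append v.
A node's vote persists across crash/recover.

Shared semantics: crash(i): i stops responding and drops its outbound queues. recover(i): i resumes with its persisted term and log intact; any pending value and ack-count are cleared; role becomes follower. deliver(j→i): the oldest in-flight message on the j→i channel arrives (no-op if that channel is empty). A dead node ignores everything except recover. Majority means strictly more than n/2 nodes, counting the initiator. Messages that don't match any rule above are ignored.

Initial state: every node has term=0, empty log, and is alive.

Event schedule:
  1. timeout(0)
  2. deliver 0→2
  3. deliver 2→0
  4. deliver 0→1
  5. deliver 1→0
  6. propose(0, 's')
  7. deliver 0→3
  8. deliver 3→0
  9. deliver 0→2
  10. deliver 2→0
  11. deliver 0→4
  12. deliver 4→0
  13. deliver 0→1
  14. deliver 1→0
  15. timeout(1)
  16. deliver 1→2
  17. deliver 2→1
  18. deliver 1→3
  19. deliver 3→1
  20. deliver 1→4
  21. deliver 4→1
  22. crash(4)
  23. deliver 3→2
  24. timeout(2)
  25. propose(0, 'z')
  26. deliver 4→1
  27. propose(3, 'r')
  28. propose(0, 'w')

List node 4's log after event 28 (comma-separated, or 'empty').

empty

e1 timeout(0): 0[cand,t=1,-]
e2 deliver 0→2: 2[foll,t=1,-]
e3 deliver 2→0: ·
e4 deliver 0→1: 1[foll,t=1,-]
e5 deliver 1→0: 0[lead,t=1,-]
e6 propose(0,'s'): 0[lead,t=1,s]
e7 deliver 0→3: 3[foll,t=1,-]
e8 deliver 3→0: ·
e9 deliver 0→2: 2[foll,t=1,s]
e10 deliver 2→0: ·
e11 deliver 0→4: 4[foll,t=1,-]
e12 deliver 4→0: ·
e13 deliver 0→1: 1[foll,t=1,s]
e14 deliver 1→0: ·
e15 timeout(1): 1[cand,t=2,s]
e16 deliver 1→2: 2[foll,t=2,s]
e17 deliver 2→1: ·
e18 deliver 1→3: 3[foll,t=2,-]
e19 deliver 3→1: 1[lead,t=2,s]
e20 deliver 1→4: 4[foll,t=2,-]
e21 deliver 4→1: ·
e22 crash(4): 4[✗foll,t=2,-]
e23 deliver 3→2: ·
e24 timeout(2): 2[cand,t=3,s]
e25 propose(0,'z'): 0[lead,t=1,s,z]
e26 deliver 4→1: ·
e27 propose(3,'r'): ·
e28 propose(0,'w'): 0[lead,t=1,s,z,w]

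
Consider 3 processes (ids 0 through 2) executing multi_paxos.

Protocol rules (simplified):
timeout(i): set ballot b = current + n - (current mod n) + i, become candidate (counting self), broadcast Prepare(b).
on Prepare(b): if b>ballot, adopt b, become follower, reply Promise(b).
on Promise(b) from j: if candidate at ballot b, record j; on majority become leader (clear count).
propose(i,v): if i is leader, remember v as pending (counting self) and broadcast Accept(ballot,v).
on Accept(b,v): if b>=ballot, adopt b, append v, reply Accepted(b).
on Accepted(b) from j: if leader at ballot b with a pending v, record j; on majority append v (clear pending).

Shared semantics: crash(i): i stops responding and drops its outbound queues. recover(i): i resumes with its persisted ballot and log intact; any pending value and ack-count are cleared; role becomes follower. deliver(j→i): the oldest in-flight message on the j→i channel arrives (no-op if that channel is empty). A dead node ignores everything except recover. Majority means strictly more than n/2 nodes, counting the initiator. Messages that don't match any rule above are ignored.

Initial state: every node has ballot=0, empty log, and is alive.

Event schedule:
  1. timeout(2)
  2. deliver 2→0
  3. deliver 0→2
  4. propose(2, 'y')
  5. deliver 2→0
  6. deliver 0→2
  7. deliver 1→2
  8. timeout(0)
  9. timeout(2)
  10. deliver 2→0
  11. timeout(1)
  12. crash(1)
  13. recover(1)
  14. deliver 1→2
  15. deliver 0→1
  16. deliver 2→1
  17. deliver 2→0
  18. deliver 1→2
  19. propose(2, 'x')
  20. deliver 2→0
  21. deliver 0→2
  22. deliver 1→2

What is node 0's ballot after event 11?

8

[1] timeout(2) → N2(cand b5 [-])
[2] deliver 2→0 → N0(foll b5 [-])
[3] deliver 0→2 → N2(lead b5 [-])
[4] propose(2,'y') → ∅
[5] deliver 2→0 → N0(foll b5 [y])
[6] deliver 0→2 → N2(lead b5 [y])
[7] deliver 1→2 → ∅
[8] timeout(0) → N0(cand b6 [y])
[9] timeout(2) → N2(cand b8 [y])
[10] deliver 2→0 → N0(foll b8 [y])
[11] timeout(1) → N1(cand b4 [-])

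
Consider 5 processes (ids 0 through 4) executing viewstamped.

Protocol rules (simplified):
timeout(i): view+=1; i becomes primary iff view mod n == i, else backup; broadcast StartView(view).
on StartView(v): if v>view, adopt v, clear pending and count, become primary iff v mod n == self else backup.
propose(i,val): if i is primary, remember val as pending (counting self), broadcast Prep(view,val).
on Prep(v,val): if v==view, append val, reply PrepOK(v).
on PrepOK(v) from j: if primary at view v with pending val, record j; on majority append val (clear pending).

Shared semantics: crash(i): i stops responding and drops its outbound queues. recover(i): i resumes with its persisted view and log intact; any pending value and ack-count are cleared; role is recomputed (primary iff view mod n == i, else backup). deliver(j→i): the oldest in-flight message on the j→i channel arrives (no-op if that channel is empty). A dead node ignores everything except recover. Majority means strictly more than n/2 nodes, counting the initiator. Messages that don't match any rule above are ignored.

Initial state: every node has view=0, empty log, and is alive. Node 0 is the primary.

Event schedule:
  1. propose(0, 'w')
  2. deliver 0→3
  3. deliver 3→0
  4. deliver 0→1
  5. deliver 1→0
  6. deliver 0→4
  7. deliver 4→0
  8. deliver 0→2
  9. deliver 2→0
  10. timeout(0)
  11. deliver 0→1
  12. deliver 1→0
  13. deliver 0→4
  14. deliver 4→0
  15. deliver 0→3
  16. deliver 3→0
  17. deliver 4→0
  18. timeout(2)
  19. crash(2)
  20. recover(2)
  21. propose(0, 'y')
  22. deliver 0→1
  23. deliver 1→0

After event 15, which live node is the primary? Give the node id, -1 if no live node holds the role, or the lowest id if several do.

1

1. propose(0,'w'):  nop
2. deliver 0→3:  <3:back v0 w>
3. deliver 3→0:  nop
4. deliver 0→1:  <1:back v0 w>
5. deliver 1→0:  <0:prim v0 w>
6. deliver 0→4:  <4:back v0 w>
7. deliver 4→0:  nop
8. deliver 0→2:  <2:back v0 w>
9. deliver 2→0:  nop
10. timeout(0):  <0:back v1 w>
11. deliver 0→1:  <1:prim v1 w>
12. deliver 1→0:  nop
13. deliver 0→4:  <4:back v1 w>
14. deliver 4→0:  nop
15. deliver 0→3:  <3:back v1 w>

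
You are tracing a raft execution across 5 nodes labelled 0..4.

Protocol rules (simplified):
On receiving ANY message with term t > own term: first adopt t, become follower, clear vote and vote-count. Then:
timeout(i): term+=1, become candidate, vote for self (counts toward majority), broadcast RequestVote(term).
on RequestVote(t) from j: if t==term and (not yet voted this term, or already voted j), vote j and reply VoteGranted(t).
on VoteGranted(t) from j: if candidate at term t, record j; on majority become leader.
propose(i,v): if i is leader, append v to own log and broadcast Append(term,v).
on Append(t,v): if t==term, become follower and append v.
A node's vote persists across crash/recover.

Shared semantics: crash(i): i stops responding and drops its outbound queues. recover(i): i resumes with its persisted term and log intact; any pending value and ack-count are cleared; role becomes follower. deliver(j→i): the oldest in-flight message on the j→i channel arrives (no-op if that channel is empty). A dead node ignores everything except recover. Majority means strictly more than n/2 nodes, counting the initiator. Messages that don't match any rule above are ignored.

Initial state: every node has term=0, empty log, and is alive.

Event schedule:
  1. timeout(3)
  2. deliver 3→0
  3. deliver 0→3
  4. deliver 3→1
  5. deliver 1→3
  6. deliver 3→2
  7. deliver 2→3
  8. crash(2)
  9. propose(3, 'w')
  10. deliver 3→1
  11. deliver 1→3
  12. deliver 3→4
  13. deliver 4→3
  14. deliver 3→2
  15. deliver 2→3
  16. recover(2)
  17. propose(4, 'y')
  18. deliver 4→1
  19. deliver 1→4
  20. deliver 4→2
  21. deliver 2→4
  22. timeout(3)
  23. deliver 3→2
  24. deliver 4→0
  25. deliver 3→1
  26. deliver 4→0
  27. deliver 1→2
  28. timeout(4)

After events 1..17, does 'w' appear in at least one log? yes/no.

[1] timeout(3) → N3(cand t1 [-])
[2] deliver 3→0 → N0(foll t1 [-])
[3] deliver 0→3 → ∅
[4] deliver 3→1 → N1(foll t1 [-])
[5] deliver 1→3 → N3(lead t1 [-])
[6] deliver 3→2 → N2(foll t1 [-])
[7] deliver 2→3 → ∅
[8] crash(2) → N2(✗foll t1 [-])
[9] propose(3,'w') → N3(lead t1 [w])
[10] deliver 3→1 → N1(foll t1 [w])
[11] deliver 1→3 → ∅
[12] deliver 3→4 → N4(foll t1 [-])
[13] deliver 4→3 → ∅
[14] deliver 3→2 → ∅
[15] deliver 2→3 → ∅
[16] recover(2) → N2(foll t1 [-])
[17] propose(4,'y') → ∅

yes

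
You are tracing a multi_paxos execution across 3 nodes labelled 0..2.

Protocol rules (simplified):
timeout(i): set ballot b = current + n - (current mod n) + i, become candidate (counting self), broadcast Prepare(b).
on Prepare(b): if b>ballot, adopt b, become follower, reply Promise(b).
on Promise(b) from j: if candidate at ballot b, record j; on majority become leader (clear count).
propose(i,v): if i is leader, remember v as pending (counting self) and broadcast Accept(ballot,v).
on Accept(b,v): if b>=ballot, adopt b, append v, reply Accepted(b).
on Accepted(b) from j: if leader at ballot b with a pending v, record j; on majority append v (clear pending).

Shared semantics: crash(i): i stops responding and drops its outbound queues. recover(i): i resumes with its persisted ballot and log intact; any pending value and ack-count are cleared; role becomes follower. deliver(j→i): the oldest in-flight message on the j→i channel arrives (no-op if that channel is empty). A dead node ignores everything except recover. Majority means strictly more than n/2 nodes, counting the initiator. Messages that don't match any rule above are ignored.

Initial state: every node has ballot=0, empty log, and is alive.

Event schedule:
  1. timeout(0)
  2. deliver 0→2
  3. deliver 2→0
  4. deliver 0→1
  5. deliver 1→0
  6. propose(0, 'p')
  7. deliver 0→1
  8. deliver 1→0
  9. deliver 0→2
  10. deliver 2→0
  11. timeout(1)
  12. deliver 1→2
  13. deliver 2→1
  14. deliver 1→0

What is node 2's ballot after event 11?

3

e1 timeout(0): 0[cand,b=3,-]
e2 deliver 0→2: 2[foll,b=3,-]
e3 deliver 2→0: 0[lead,b=3,-]
e4 deliver 0→1: 1[foll,b=3,-]
e5 deliver 1→0: ·
e6 propose(0,'p'): ·
e7 deliver 0→1: 1[foll,b=3,p]
e8 deliver 1→0: 0[lead,b=3,p]
e9 deliver 0→2: 2[foll,b=3,p]
e10 deliver 2→0: ·
e11 timeout(1): 1[cand,b=7,p]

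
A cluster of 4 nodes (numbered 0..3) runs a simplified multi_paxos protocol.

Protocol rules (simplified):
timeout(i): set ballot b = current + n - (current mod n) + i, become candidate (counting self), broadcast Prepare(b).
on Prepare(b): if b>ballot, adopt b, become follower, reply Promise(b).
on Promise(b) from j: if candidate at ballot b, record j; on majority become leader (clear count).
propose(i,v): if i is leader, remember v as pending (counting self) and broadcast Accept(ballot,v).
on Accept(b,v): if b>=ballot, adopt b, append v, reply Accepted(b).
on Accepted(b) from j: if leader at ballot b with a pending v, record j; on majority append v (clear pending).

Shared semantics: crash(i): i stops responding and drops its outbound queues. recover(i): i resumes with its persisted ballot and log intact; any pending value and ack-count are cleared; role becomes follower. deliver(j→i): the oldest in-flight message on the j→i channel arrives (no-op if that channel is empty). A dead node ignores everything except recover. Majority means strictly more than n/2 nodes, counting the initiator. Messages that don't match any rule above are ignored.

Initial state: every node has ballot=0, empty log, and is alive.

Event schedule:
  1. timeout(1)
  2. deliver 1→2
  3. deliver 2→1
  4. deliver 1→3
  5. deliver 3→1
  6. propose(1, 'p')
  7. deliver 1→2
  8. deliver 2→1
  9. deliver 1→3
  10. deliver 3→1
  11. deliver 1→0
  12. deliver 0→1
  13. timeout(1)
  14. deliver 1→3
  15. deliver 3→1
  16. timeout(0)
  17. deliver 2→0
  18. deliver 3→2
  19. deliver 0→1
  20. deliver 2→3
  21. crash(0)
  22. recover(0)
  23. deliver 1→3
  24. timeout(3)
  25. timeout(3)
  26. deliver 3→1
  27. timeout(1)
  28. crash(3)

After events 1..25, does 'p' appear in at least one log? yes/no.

yes

e1 timeout(1): 1[cand,b=5,-]
e2 deliver 1→2: 2[foll,b=5,-]
e3 deliver 2→1: ·
e4 deliver 1→3: 3[foll,b=5,-]
e5 deliver 3→1: 1[lead,b=5,-]
e6 propose(1,'p'): ·
e7 deliver 1→2: 2[foll,b=5,p]
e8 deliver 2→1: ·
e9 deliver 1→3: 3[foll,b=5,p]
e10 deliver 3→1: 1[lead,b=5,p]
e11 deliver 1→0: 0[foll,b=5,-]
e12 deliver 0→1: ·
e13 timeout(1): 1[cand,b=9,p]
e14 deliver 1→3: 3[foll,b=9,p]
e15 deliver 3→1: ·
e16 timeout(0): 0[cand,b=8,-]
e17 deliver 2→0: ·
e18 deliver 3→2: ·
e19 deliver 0→1: ·
e20 deliver 2→3: ·
e21 crash(0): 0[✗cand,b=8,-]
e22 recover(0): 0[foll,b=8,-]
e23 deliver 1→3: ·
e24 timeout(3): 3[cand,b=15,p]
e25 timeout(3): 3[cand,b=19,p]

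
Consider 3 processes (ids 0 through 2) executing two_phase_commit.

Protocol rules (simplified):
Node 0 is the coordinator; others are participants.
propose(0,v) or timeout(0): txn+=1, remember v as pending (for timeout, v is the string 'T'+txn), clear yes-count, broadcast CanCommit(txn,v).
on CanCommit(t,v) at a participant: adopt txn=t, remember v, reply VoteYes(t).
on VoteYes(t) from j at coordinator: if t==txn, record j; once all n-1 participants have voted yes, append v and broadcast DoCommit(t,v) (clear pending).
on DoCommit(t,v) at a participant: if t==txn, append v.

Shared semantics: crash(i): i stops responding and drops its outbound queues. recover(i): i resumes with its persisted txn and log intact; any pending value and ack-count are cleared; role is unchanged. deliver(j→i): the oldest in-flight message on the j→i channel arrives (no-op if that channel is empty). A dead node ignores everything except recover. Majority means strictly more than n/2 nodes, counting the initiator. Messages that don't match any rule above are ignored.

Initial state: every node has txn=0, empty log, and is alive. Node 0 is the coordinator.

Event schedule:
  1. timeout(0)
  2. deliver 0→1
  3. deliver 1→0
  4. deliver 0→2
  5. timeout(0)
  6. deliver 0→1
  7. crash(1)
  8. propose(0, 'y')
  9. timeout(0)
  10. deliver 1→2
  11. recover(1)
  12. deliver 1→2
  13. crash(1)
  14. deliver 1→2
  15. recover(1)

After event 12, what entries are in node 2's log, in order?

empty

1. timeout(0):  <0:coor t1 ->
2. deliver 0→1:  <1:part t1 ->
3. deliver 1→0:  nop
4. deliver 0→2:  <2:part t1 ->
5. timeout(0):  <0:coor t2 ->
6. deliver 0→1:  <1:part t2 ->
7. crash(1):  <1:✗part t2 ->
8. propose(0,'y'):  <0:coor t3 ->
9. timeout(0):  <0:coor t4 ->
10. deliver 1→2:  nop
11. recover(1):  <1:part t2 ->
12. deliver 1→2:  nop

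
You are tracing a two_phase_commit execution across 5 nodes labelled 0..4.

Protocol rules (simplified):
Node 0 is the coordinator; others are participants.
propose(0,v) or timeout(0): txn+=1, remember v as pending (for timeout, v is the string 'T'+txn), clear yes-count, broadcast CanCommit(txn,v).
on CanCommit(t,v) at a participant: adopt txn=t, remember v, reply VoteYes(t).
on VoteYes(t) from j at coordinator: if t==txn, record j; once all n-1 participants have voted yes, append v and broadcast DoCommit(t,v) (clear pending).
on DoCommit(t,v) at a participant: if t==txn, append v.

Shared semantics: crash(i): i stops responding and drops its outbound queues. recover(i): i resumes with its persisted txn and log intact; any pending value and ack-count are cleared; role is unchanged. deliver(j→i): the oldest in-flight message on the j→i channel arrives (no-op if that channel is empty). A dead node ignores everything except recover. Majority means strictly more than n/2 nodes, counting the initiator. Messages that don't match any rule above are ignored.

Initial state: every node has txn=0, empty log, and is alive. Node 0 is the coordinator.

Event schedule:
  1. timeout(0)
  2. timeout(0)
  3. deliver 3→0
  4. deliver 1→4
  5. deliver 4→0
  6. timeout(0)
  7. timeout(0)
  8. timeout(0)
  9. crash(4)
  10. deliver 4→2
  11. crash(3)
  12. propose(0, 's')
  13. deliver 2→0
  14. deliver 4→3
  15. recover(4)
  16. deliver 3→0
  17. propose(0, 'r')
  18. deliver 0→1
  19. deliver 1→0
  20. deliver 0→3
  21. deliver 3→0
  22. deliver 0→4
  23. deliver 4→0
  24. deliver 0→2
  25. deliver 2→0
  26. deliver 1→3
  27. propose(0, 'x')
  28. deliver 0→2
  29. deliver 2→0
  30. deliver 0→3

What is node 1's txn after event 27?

1

[1] timeout(0) → N0(coor t1 [-])
[2] timeout(0) → N0(coor t2 [-])
[3] deliver 3→0 → ∅
[4] deliver 1→4 → ∅
[5] deliver 4→0 → ∅
[6] timeout(0) → N0(coor t3 [-])
[7] timeout(0) → N0(coor t4 [-])
[8] timeout(0) → N0(coor t5 [-])
[9] crash(4) → N4(✗part t0 [-])
[10] deliver 4→2 → ∅
[11] crash(3) → N3(✗part t0 [-])
[12] propose(0,'s') → N0(coor t6 [-])
[13] deliver 2→0 → ∅
[14] deliver 4→3 → ∅
[15] recover(4) → N4(part t0 [-])
[16] deliver 3→0 → ∅
[17] propose(0,'r') → N0(coor t7 [-])
[18] deliver 0→1 → N1(part t1 [-])
[19] deliver 1→0 → ∅
[20] deliver 0→3 → ∅
[21] deliver 3→0 → ∅
[22] deliver 0→4 → N4(part t1 [-])
[23] deliver 4→0 → ∅
[24] deliver 0→2 → N2(part t1 [-])
[25] deliver 2→0 → ∅
[26] deliver 1→3 → ∅
[27] propose(0,'x') → N0(coor t8 [-])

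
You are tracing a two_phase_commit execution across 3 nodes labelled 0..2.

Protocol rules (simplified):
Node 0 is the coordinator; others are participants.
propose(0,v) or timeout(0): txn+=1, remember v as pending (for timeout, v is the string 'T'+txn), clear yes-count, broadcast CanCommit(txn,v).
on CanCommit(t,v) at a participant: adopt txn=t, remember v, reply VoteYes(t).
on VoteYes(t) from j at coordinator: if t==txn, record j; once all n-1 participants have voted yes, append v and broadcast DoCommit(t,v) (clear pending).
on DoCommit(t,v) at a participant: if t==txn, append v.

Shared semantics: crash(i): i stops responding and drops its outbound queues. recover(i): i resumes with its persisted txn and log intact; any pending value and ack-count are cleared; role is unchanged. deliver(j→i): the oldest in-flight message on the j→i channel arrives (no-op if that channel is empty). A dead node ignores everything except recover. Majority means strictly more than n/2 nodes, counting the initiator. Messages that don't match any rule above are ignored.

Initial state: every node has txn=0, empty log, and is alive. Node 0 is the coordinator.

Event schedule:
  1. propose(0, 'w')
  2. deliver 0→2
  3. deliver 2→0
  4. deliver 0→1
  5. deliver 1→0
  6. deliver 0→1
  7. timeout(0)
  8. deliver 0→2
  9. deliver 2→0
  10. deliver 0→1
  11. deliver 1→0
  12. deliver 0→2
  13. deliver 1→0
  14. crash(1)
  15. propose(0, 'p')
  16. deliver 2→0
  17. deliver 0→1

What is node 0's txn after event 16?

[1] propose(0,'w') → N0(coor t1 [-])
[2] deliver 0→2 → N2(part t1 [-])
[3] deliver 2→0 → ∅
[4] deliver 0→1 → N1(part t1 [-])
[5] deliver 1→0 → N0(coor t1 [w])
[6] deliver 0→1 → N1(part t1 [w])
[7] timeout(0) → N0(coor t2 [w])
[8] deliver 0→2 → N2(part t1 [w])
[9] deliver 2→0 → ∅
[10] deliver 0→1 → N1(part t2 [w])
[11] deliver 1→0 → ∅
[12] deliver 0→2 → N2(part t2 [w])
[13] deliver 1→0 → ∅
[14] crash(1) → N1(✗part t2 [w])
[15] propose(0,'p') → N0(coor t3 [w])
[16] deliver 2→0 → ∅

3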